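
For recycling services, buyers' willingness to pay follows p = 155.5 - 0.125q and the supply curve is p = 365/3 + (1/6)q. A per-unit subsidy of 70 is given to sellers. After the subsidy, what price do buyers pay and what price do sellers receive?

Buyers pay 111; sellers receive 181

Pre-subsidy: 155.5 - 0.125q = 365/3 + (1/6)q gives q* = 116 and p* = 141.
With the subsidy, sellers receive ps = pb + 70 for each unit, where pb is the price buyers pay.
On the curves, pb = 155.5 - 0.125q and ps = 365/3 + (1/6)q; the wedge ps − pb = 70 gives 365/3 + (1/6)q − (155.5 - 0.125q) = 70, so q' = 356.
Then pb = 155.5 − 0.125·356 = 111 and ps = 365/3 + (1/6)·356 = 181.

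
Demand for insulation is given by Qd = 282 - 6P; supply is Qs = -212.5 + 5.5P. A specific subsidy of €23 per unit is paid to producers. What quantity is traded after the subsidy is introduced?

Q' = 90

Pre-subsidy: 282 - 6P = -212.5 + 5.5P gives P* = 43, Q* = 24.
With the subsidy, sellers receive Ps = Pb + 23 for each unit, where Pb is the price buyers pay.
Supply in terms of Pb becomes Qs = -212.5 + 5.5(Pb + 23) = -86 + 5.5Pb. Setting this equal to demand: 282 - 6Pb = -86 + 5.5Pb, so Pb = 32.
Sellers receive Ps = 32 + 23 = 55; Q' = 282 − 6·32 = 90.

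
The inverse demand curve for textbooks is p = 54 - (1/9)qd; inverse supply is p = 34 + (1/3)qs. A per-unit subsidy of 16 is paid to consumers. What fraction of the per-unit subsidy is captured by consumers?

Consumer share = 0.25

Pre-subsidy: 54 - (1/9)q = 34 + (1/3)q gives q* = 45 and p* = 49.
With the rebate, buyers effectively pay pb = ps − 16, where ps is the price sellers receive.
On the curves, pb = 54 - (1/9)q and ps = 34 + (1/3)q; the wedge ps − pb = 16 gives 34 + (1/3)q − (54 - (1/9)q) = 16, so q' = 81.
Then pb = 54 − (1/9)·81 = 45 and ps = 34 + (1/3)·81 = 61.
Buyers' price falls by p* − pb = 49 − 45 = 4; sellers' price rises by ps − p* = 61 − 49 = 12.
So consumers capture 4/16 = 0.25 of each unit of subsidy.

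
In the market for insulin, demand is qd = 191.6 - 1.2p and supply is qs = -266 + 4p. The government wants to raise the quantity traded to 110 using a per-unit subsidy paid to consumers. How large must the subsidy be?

Required subsidy s = 26 per unit

At q = 110, invert demand for the buyer price: pb = (191.6 − 110)/1.2 = 68; invert supply for the seller price: ps = (110 − (-266))/4 = 94.
The subsidy must fill the gap: s = ps − pb = 94 − 68 = 26.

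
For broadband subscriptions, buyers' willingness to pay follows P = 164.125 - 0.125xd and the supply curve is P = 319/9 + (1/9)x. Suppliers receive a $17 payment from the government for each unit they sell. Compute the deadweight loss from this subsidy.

Pre-subsidy: 164.125 - 0.125x = 319/9 + (1/9)x gives x* = 545 and P* = 96.
With the subsidy, sellers receive Ps = Pb + 17 for each unit, where Pb is the price buyers pay.
On the curves, Pb = 164.125 - 0.125x and Ps = 319/9 + (1/9)x; the wedge Ps − Pb = 17 gives 319/9 + (1/9)x − (164.125 - 0.125x) = 17, so x' = 617.
Then Pb = 164.125 − 0.125·617 = 87 and Ps = 319/9 + (1/9)·617 = 104.
The subsidy expands output by 617 − 545 = 72 past the efficient level; on those units the gap between marginal cost and willingness to pay runs from 0 up to 17.
DWL = ½ × 17 × 72 = 612.

Deadweight loss = $612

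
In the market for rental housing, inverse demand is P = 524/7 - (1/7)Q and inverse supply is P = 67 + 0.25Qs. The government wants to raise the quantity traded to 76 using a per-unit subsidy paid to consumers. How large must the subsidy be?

At Q = 76, from the demand curve buyers pay Pb = 524/7 − (1/7)·76 = 64; from the supply curve sellers need Ps = 67 + 0.25·76 = 86.
The subsidy must fill the gap: s = Ps − Pb = 86 − 64 = 22.

Required subsidy s = 22 per unit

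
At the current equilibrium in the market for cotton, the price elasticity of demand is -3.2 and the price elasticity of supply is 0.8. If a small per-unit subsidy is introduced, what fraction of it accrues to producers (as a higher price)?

For a small subsidy around the equilibrium, the benefit split depends on the relative slopes, which at a point are proportional to the elasticities.
Buyer share = εs/(εs + |εd|) = 0.8/(0.8 + 3.2) = 0.2; seller share = |εd|/(εs + |εd|) = 0.8.
So producers capture 0.8 of the subsidy.

Producer share = 0.8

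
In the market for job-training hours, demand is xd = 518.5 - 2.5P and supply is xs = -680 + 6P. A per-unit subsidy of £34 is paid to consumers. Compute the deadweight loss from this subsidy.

Deadweight loss = £1020

Pre-subsidy: 518.5 - 2.5P = -680 + 6P gives P* = 141, x* = 166.
With the rebate, buyers effectively pay Pb = Ps − 34, where Ps is the price sellers receive.
Demand in terms of Ps becomes xd = 518.5 − 2.5(Ps − 34) = 603.5 - 2.5Ps. Setting this equal to supply: 603.5 - 2.5Ps = -680 + 6Ps, so Ps = 151.
Buyers pay Pb = 151 − 34 = 117; x' = -680 + 6·151 = 226.
The subsidy expands output by 226 − 166 = 60 past the efficient level; on those units the gap between marginal cost and willingness to pay runs from 0 up to 34.
DWL = ½ × 34 × 60 = 1020.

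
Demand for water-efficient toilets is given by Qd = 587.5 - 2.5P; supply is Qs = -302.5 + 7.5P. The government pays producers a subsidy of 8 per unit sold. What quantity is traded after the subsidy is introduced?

Pre-subsidy: 587.5 - 2.5P = -302.5 + 7.5P gives P* = 89, Q* = 365.
With the subsidy, sellers receive Ps = Pb + 8 for each unit, where Pb is the price buyers pay.
Supply in terms of Pb becomes Qs = -302.5 + 7.5(Pb + 8) = -242.5 + 7.5Pb. Setting this equal to demand: 587.5 - 2.5Pb = -242.5 + 7.5Pb, so Pb = 83.
Sellers receive Ps = 83 + 8 = 91; Q' = 587.5 − 2.5·83 = 380.

Q' = 380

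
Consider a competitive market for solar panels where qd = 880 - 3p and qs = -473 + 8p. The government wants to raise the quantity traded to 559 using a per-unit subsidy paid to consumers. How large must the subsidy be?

Required subsidy s = 22 per unit

At q = 559, invert demand for the buyer price: pb = (880 − 559)/3 = 107; invert supply for the seller price: ps = (559 − (-473))/8 = 129.
The subsidy must fill the gap: s = ps − pb = 129 − 107 = 22.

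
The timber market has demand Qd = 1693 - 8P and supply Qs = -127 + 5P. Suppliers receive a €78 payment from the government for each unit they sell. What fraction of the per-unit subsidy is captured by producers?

Producer share = 8/13

Pre-subsidy: 1693 - 8P = -127 + 5P gives P* = 140, Q* = 573.
With the subsidy, sellers receive Ps = Pb + 78 for each unit, where Pb is the price buyers pay.
Supply in terms of Pb becomes Qs = -127 + 5(Pb + 78) = 263 + 5Pb. Setting this equal to demand: 1693 - 8Pb = 263 + 5Pb, so Pb = 110.
Sellers receive Ps = 110 + 78 = 188; Q' = 1693 − 8·110 = 813.
Buyers' price falls by P* − Pb = 140 − 110 = 30; sellers' price rises by Ps − P* = 188 − 140 = 48.
So producers capture 48/78 = 8/13 of each unit of subsidy.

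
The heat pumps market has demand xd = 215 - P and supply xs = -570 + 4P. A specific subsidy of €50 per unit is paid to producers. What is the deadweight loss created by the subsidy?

Deadweight loss = €1000

Pre-subsidy: 215 - P = -570 + 4P gives P* = 157, x* = 58.
With the subsidy, sellers receive Ps = Pb + 50 for each unit, where Pb is the price buyers pay.
Supply in terms of Pb becomes xs = -570 + 4(Pb + 50) = -370 + 4Pb. Setting this equal to demand: 215 - Pb = -370 + 4Pb, so Pb = 117.
Sellers receive Ps = 117 + 50 = 167; x' = 215 − 1·117 = 98.
The subsidy expands output by 98 − 58 = 40 past the efficient level; on those units the gap between marginal cost and willingness to pay runs from 0 up to 50.
DWL = ½ × 50 × 40 = 1000.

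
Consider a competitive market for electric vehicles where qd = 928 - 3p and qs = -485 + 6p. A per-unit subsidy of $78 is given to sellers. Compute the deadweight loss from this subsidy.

Deadweight loss = $6084

Pre-subsidy: 928 - 3p = -485 + 6p gives p* = 157, q* = 457.
With the subsidy, sellers receive ps = pb + 78 for each unit, where pb is the price buyers pay.
Supply in terms of pb becomes qs = -485 + 6(pb + 78) = -17 + 6pb. Setting this equal to demand: 928 - 3pb = -17 + 6pb, so pb = 105.
Sellers receive ps = 105 + 78 = 183; q' = 928 − 3·105 = 613.
The subsidy expands output by 613 − 457 = 156 past the efficient level; on those units the gap between marginal cost and willingness to pay runs from 0 up to 78.
DWL = ½ × 78 × 156 = 6084.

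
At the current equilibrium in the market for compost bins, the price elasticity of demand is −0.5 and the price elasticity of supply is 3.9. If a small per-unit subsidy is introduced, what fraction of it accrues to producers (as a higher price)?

For a small subsidy around the equilibrium, the benefit split depends on the relative slopes, which at a point are proportional to the elasticities.
Buyer share = εs/(εs + |εd|) = 3.9/(3.9 + 0.5) = 39/44; seller share = |εd|/(εs + |εd|) = 5/44.
So producers capture 5/44 of the subsidy.

Producer share = 5/44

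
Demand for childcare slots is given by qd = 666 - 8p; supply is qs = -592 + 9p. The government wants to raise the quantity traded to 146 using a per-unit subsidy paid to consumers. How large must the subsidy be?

At q = 146, invert demand for the buyer price: pb = (666 − 146)/8 = 65; invert supply for the seller price: ps = (146 − (-592))/9 = 82.
The subsidy must fill the gap: s = ps − pb = 82 − 65 = 17.

Required subsidy s = 17 per unit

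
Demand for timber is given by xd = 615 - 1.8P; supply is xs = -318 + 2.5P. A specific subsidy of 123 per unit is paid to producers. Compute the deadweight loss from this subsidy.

Deadweight loss = 680805/86

Pre-subsidy: 615 - 1.8P = -318 + 2.5P gives P* = 9330/43, x* = 9651/43.
With the subsidy, sellers receive Ps = Pb + 123 for each unit, where Pb is the price buyers pay.
Supply in terms of Pb becomes xs = -318 + 2.5(Pb + 123) = -10.5 + 2.5Pb. Setting this equal to demand: 615 - 1.8Pb = -10.5 + 2.5Pb, so Pb = 6255/43.
Sellers receive Ps = 6255/43 + 123 = 11544/43; x' = 615 − 1.8·(6255/43) = 15186/43.
The subsidy expands output by 15186/43 − 9651/43 = 5535/43 past the efficient level; on those units the gap between marginal cost and willingness to pay runs from 0 up to 123.
DWL = ½ × 123 × 5535/43 = 680805/86.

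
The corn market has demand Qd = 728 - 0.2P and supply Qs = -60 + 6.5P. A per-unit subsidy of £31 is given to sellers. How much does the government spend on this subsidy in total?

Government cost = 1475693/67

Pre-subsidy: 728 - 0.2P = -60 + 6.5P gives P* = 7880/67, Q* = 47200/67.
With the subsidy, sellers receive Ps = Pb + 31 for each unit, where Pb is the price buyers pay.
Supply in terms of Pb becomes Qs = -60 + 6.5(Pb + 31) = 141.5 + 6.5Pb. Setting this equal to demand: 728 - 0.2Pb = 141.5 + 6.5Pb, so Pb = 5865/67.
Sellers receive Ps = 5865/67 + 31 = 7942/67; Q' = 728 − 0.2·(5865/67) = 47603/67.
Government outlay = subsidy × quantity = 31 × 47603/67 = 1475693/67.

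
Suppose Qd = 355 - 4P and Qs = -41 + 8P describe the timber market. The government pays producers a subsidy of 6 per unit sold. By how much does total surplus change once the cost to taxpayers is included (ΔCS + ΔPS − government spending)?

Net change in total surplus = -48

Pre-subsidy: 355 - 4P = -41 + 8P gives P* = 33, Q* = 223.
With the subsidy, sellers receive Ps = Pb + 6 for each unit, where Pb is the price buyers pay.
Supply in terms of Pb becomes Qs = -41 + 8(Pb + 6) = 7 + 8Pb. Setting this equal to demand: 355 - 4Pb = 7 + 8Pb, so Pb = 29.
Sellers receive Ps = 29 + 6 = 35; Q' = 355 − 4·29 = 239.
ΔCS = ½(223 + 239)(33 − 29) = 924; ΔPS = ½(223 + 239)(35 − 33) = 462.
Government spending = 6 × 239 = 1434.
Net change = 924 + 462 − 1434 = -48. The loss equals the DWL triangle ½·6·16.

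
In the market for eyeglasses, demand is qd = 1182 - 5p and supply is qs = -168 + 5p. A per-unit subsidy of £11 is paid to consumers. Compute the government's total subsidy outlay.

Pre-subsidy: 1182 - 5p = -168 + 5p gives p* = 135, q* = 507.
With the rebate, buyers effectively pay pb = ps − 11, where ps is the price sellers receive.
Demand in terms of ps becomes qd = 1182 − 5(ps − 11) = 1237 - 5ps. Setting this equal to supply: 1237 - 5ps = -168 + 5ps, so ps = 140.5.
Buyers pay pb = 140.5 − 11 = 129.5; q' = -168 + 5·140.5 = 534.5.
Government outlay = subsidy × quantity = 11 × 534.5 = 5879.5.

Government cost = £5879.5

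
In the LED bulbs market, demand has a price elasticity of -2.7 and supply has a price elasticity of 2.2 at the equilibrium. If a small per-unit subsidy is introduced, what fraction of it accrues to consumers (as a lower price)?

Consumer share = 22/49

For a small subsidy around the equilibrium, the benefit split depends on the relative slopes, which at a point are proportional to the elasticities.
Buyer share = εs/(εs + |εd|) = 2.2/(2.2 + 2.7) = 22/49; seller share = |εd|/(εs + |εd|) = 27/49.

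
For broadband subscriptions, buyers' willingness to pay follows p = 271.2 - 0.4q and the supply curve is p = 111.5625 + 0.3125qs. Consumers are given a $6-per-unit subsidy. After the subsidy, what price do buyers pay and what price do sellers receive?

Pre-subsidy: 271.2 - 0.4q = 111.5625 + 0.3125q gives q* = 4257/19 and p* = 3450/19.
With the rebate, buyers effectively pay pb = ps − 6, where ps is the price sellers receive.
On the curves, pb = 271.2 - 0.4q and ps = 111.5625 + 0.3125q; the wedge ps − pb = 6 gives 111.5625 + 0.3125q − (271.2 - 0.4q) = 6, so q' = 4417/19.
Then pb = 271.2 − 0.4·(4417/19) = 3386/19 and ps = 111.5625 + 0.3125·(4417/19) = 3500/19.

Buyers pay 3386/19; sellers receive 3500/19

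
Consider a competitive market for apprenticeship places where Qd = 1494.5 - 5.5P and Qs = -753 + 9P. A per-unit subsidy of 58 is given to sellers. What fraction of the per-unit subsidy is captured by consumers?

Consumer share = 18/29

Pre-subsidy: 1494.5 - 5.5P = -753 + 9P gives P* = 155, Q* = 642.
With the subsidy, sellers receive Ps = Pb + 58 for each unit, where Pb is the price buyers pay.
Supply in terms of Pb becomes Qs = -753 + 9(Pb + 58) = -231 + 9Pb. Setting this equal to demand: 1494.5 - 5.5Pb = -231 + 9Pb, so Pb = 119.
Sellers receive Ps = 119 + 58 = 177; Q' = 1494.5 − 5.5·119 = 840.
Buyers' price falls by P* − Pb = 155 − 119 = 36; sellers' price rises by Ps − P* = 177 − 155 = 22.
So consumers capture 36/58 = 18/29 of each unit of subsidy.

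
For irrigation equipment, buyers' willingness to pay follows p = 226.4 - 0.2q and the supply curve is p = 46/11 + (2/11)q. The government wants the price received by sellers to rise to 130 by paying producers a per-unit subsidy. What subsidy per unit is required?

At a seller price of 130, quantity supplied is -23 + 5.5·130 = 692.
Buyers absorb 692 only when they pay pb = 226.4 − 0.2·692 = 88.
s = ps − pb = 130 − 88 = 42.

Required subsidy s = 42 per unit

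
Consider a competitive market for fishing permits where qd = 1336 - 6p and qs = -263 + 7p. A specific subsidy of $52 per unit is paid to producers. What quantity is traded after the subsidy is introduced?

Pre-subsidy: 1336 - 6p = -263 + 7p gives p* = 123, q* = 598.
With the subsidy, sellers receive ps = pb + 52 for each unit, where pb is the price buyers pay.
Supply in terms of pb becomes qs = -263 + 7(pb + 52) = 101 + 7pb. Setting this equal to demand: 1336 - 6pb = 101 + 7pb, so pb = 95.
Sellers receive ps = 95 + 52 = 147; q' = 1336 − 6·95 = 766.

q' = 766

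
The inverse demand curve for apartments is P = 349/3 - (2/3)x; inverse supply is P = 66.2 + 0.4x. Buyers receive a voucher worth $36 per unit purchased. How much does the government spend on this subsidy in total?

Pre-subsidy: 349/3 - (2/3)x = 66.2 + 0.4x gives x* = 47 and P* = 85.
With the rebate, buyers effectively pay Pb = Ps − 36, where Ps is the price sellers receive.
On the curves, Pb = 349/3 - (2/3)x and Ps = 66.2 + 0.4x; the wedge Ps − Pb = 36 gives 66.2 + 0.4x − (349/3 - (2/3)x) = 36, so x' = 80.75.
Then Pb = 349/3 − (2/3)·80.75 = 62.5 and Ps = 66.2 + 0.4·80.75 = 98.5.
Government outlay = subsidy × quantity = 36 × 80.75 = 2907.

Government cost = $2907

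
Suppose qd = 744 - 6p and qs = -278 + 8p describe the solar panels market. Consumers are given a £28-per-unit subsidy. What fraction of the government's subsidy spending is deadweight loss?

Pre-subsidy: 744 - 6p = -278 + 8p gives p* = 73, q* = 306.
With the rebate, buyers effectively pay pb = ps − 28, where ps is the price sellers receive.
Demand in terms of ps becomes qd = 744 − 6(ps − 28) = 912 - 6ps. Setting this equal to supply: 912 - 6ps = -278 + 8ps, so ps = 85.
Buyers pay pb = 85 − 28 = 57; q' = -278 + 8·85 = 402.
ΔCS = ½(306 + 402)(73 − 57) = 5664; ΔPS = ½(306 + 402)(85 − 73) = 4248.
Government spending = 28 × 402 = 11256.
DWL = ½ × 28 × (402 − 306) = 1344; fraction = 1344 / 11256 = 8/67.

DWL / government spending = 8/67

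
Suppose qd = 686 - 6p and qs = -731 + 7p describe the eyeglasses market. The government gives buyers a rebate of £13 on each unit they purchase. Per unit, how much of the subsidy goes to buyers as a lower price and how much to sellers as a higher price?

Pre-subsidy: 686 - 6p = -731 + 7p gives p* = 109, q* = 32.
With the rebate, buyers effectively pay pb = ps − 13, where ps is the price sellers receive.
Demand in terms of ps becomes qd = 686 − 6(ps − 13) = 764 - 6ps. Setting this equal to supply: 764 - 6ps = -731 + 7ps, so ps = 115.
Buyers pay pb = 115 − 13 = 102; q' = -731 + 7·115 = 74.
Buyers' price falls by p* − pb = 109 − 102 = 7; sellers' price rises by ps − p* = 115 − 109 = 6.

Buyers gain £7 per unit; sellers gain £6 per unit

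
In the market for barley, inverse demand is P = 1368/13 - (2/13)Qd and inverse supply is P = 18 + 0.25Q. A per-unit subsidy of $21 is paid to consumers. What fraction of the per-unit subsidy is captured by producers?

Pre-subsidy: 1368/13 - (2/13)Q = 18 + 0.25Q gives Q* = 216 and P* = 72.
With the rebate, buyers effectively pay Pb = Ps − 21, where Ps is the price sellers receive.
On the curves, Pb = 1368/13 - (2/13)Q and Ps = 18 + 0.25Q; the wedge Ps − Pb = 21 gives 18 + 0.25Q − (1368/13 - (2/13)Q) = 21, so Q' = 268.
Then Pb = 1368/13 − (2/13)·268 = 64 and Ps = 18 + 0.25·268 = 85.
Buyers' price falls by P* − Pb = 72 − 64 = 8; sellers' price rises by Ps − P* = 85 − 72 = 13.
So producers capture 13/21 = 13/21 of each unit of subsidy.

Producer share = 13/21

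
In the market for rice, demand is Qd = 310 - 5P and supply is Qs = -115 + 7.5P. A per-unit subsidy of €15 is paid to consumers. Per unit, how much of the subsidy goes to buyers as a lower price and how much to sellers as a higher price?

Buyers gain €9 per unit; sellers gain €6 per unit

Pre-subsidy: 310 - 5P = -115 + 7.5P gives P* = 34, Q* = 140.
With the rebate, buyers effectively pay Pb = Ps − 15, where Ps is the price sellers receive.
Demand in terms of Ps becomes Qd = 310 − 5(Ps − 15) = 385 - 5Ps. Setting this equal to supply: 385 - 5Ps = -115 + 7.5Ps, so Ps = 40.
Buyers pay Pb = 40 − 15 = 25; Q' = -115 + 7.5·40 = 185.
Buyers' price falls by P* − Pb = 34 − 25 = 9; sellers' price rises by Ps − P* = 40 − 34 = 6.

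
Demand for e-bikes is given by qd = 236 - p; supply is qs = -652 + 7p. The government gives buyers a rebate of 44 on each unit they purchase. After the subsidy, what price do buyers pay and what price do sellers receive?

Pre-subsidy: 236 - p = -652 + 7p gives p* = 111, q* = 125.
With the rebate, buyers effectively pay pb = ps − 44, where ps is the price sellers receive.
Demand in terms of ps becomes qd = 236 − 1(ps − 44) = 280 - ps. Setting this equal to supply: 280 - ps = -652 + 7ps, so ps = 116.5.
Buyers pay pb = 116.5 − 44 = 72.5; q' = -652 + 7·116.5 = 163.5.

Buyers pay 72.5; sellers receive 116.5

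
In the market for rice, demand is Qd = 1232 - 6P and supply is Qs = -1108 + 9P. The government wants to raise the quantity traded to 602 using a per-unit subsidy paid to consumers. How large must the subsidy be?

At Q = 602, invert demand for the buyer price: Pb = (1232 − 602)/6 = 105; invert supply for the seller price: Ps = (602 − (-1108))/9 = 190.
The subsidy must fill the gap: s = Ps − Pb = 190 − 105 = 85.

Required subsidy s = 85 per unit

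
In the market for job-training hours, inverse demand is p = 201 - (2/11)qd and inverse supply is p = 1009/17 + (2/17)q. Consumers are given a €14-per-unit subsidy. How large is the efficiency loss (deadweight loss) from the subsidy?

Pre-subsidy: 201 - (2/11)q = 1009/17 + (2/17)q gives q* = 473 and p* = 115.
With the rebate, buyers effectively pay pb = ps − 14, where ps is the price sellers receive.
On the curves, pb = 201 - (2/11)q and ps = 1009/17 + (2/17)q; the wedge ps − pb = 14 gives 1009/17 + (2/17)q − (201 - (2/11)q) = 14, so q' = 519.75.
Then pb = 201 − (2/11)·519.75 = 106.5 and ps = 1009/17 + (2/17)·519.75 = 120.5.
The subsidy expands output by 519.75 − 473 = 46.75 past the efficient level; on those units the gap between marginal cost and willingness to pay runs from 0 up to 14.
DWL = ½ × 14 × 46.75 = 327.25.

Deadweight loss = €327.25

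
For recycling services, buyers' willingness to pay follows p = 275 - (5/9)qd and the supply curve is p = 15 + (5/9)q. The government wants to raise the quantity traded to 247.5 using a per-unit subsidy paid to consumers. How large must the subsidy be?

At q = 247.5, from the demand curve buyers pay pb = 275 − (5/9)·247.5 = 137.5; from the supply curve sellers need ps = 15 + (5/9)·247.5 = 152.5.
The subsidy must fill the gap: s = ps − pb = 152.5 − 137.5 = 15.

Required subsidy s = 15 per unit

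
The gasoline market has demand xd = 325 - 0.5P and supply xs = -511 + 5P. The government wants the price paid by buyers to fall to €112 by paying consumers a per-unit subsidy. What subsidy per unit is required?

At a buyer price of 112, quantity demanded is 325 − 0.5·112 = 269.
Sellers supply 269 only when they receive Ps with -511 + 5·Ps = 269, i.e. Ps = 156.
s = Ps − Pb = 156 − 112 = 44.

Required subsidy s = €44 per unit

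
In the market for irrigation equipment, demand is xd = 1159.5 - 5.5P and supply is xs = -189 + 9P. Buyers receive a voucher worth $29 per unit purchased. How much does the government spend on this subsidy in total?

Government cost = $21663

Pre-subsidy: 1159.5 - 5.5P = -189 + 9P gives P* = 93, x* = 648.
With the rebate, buyers effectively pay Pb = Ps − 29, where Ps is the price sellers receive.
Demand in terms of Ps becomes xd = 1159.5 − 5.5(Ps − 29) = 1319 - 5.5Ps. Setting this equal to supply: 1319 - 5.5Ps = -189 + 9Ps, so Ps = 104.
Buyers pay Pb = 104 − 29 = 75; x' = -189 + 9·104 = 747.
Government outlay = subsidy × quantity = 29 × 747 = 21663.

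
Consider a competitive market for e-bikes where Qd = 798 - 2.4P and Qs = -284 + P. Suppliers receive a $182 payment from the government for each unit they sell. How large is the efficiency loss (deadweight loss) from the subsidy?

Pre-subsidy: 798 - 2.4P = -284 + P gives P* = 5410/17, Q* = 582/17.
With the subsidy, sellers receive Ps = Pb + 182 for each unit, where Pb is the price buyers pay.
Supply in terms of Pb becomes Qs = -284 + 1(Pb + 182) = -102 + Pb. Setting this equal to demand: 798 - 2.4Pb = -102 + Pb, so Pb = 4500/17.
Sellers receive Ps = 4500/17 + 182 = 7594/17; Q' = 798 − 2.4·(4500/17) = 2766/17.
The subsidy expands output by 2766/17 − 582/17 = 2184/17 past the efficient level; on those units the gap between marginal cost and willingness to pay runs from 0 up to 182.
DWL = ½ × 182 × 2184/17 = 198744/17.

Deadweight loss = 198744/17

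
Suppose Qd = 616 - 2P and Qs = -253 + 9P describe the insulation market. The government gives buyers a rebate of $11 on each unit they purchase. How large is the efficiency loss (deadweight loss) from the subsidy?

Pre-subsidy: 616 - 2P = -253 + 9P gives P* = 79, Q* = 458.
With the rebate, buyers effectively pay Pb = Ps − 11, where Ps is the price sellers receive.
Demand in terms of Ps becomes Qd = 616 − 2(Ps − 11) = 638 - 2Ps. Setting this equal to supply: 638 - 2Ps = -253 + 9Ps, so Ps = 81.
Buyers pay Pb = 81 − 11 = 70; Q' = -253 + 9·81 = 476.
The subsidy expands output by 476 − 458 = 18 past the efficient level; on those units the gap between marginal cost and willingness to pay runs from 0 up to 11.
DWL = ½ × 11 × 18 = 99.

Deadweight loss = $99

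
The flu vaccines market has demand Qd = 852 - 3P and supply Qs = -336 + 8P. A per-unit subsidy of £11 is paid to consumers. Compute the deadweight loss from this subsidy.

Pre-subsidy: 852 - 3P = -336 + 8P gives P* = 108, Q* = 528.
With the rebate, buyers effectively pay Pb = Ps − 11, where Ps is the price sellers receive.
Demand in terms of Ps becomes Qd = 852 − 3(Ps − 11) = 885 - 3Ps. Setting this equal to supply: 885 - 3Ps = -336 + 8Ps, so Ps = 111.
Buyers pay Pb = 111 − 11 = 100; Q' = -336 + 8·111 = 552.
The subsidy expands output by 552 − 528 = 24 past the efficient level; on those units the gap between marginal cost and willingness to pay runs from 0 up to 11.
DWL = ½ × 11 × 24 = 132.

Deadweight loss = £132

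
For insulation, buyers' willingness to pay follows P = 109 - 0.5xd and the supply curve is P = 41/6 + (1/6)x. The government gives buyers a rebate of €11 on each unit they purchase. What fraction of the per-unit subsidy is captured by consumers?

Consumer share = 0.75

Pre-subsidy: 109 - 0.5x = 41/6 + (1/6)x gives x* = 153.25 and P* = 32.375.
With the rebate, buyers effectively pay Pb = Ps − 11, where Ps is the price sellers receive.
On the curves, Pb = 109 - 0.5x and Ps = 41/6 + (1/6)x; the wedge Ps − Pb = 11 gives 41/6 + (1/6)x − (109 - 0.5x) = 11, so x' = 169.75.
Then Pb = 109 − 0.5·169.75 = 24.125 and Ps = 41/6 + (1/6)·169.75 = 35.125.
Buyers' price falls by P* − Pb = 32.375 − 24.125 = 8.25; sellers' price rises by Ps − P* = 35.125 − 32.375 = 2.75.
So consumers capture 8.25/11 = 0.75 of each unit of subsidy.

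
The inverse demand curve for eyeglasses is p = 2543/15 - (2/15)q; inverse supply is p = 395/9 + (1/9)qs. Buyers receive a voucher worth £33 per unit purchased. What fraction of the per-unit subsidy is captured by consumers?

Pre-subsidy: 2543/15 - (2/15)q = 395/9 + (1/9)q gives q* = 514 and p* = 101.
With the rebate, buyers effectively pay pb = ps − 33, where ps is the price sellers receive.
On the curves, pb = 2543/15 - (2/15)q and ps = 395/9 + (1/9)q; the wedge ps − pb = 33 gives 395/9 + (1/9)q − (2543/15 - (2/15)q) = 33, so q' = 649.
Then pb = 2543/15 − (2/15)·649 = 83 and ps = 395/9 + (1/9)·649 = 116.
Buyers' price falls by p* − pb = 101 − 83 = 18; sellers' price rises by ps − p* = 116 − 101 = 15.
So consumers capture 18/33 = 6/11 of each unit of subsidy.

Consumer share = 6/11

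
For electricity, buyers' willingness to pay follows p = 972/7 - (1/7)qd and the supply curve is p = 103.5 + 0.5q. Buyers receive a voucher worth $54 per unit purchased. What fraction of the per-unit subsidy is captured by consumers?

Consumer share = 2/9

Pre-subsidy: 972/7 - (1/7)q = 103.5 + 0.5q gives q* = 55 and p* = 131.
With the rebate, buyers effectively pay pb = ps − 54, where ps is the price sellers receive.
On the curves, pb = 972/7 - (1/7)q and ps = 103.5 + 0.5q; the wedge ps − pb = 54 gives 103.5 + 0.5q − (972/7 - (1/7)q) = 54, so q' = 139.
Then pb = 972/7 − (1/7)·139 = 119 and ps = 103.5 + 0.5·139 = 173.
Buyers' price falls by p* − pb = 131 − 119 = 12; sellers' price rises by ps − p* = 173 − 131 = 42.
So consumers capture 12/54 = 2/9 of each unit of subsidy.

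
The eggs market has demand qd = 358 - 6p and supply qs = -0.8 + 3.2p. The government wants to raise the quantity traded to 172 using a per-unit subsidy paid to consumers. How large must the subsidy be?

Required subsidy s = 23 per unit

At q = 172, invert demand for the buyer price: pb = (358 − 172)/6 = 31; invert supply for the seller price: ps = (172 − (-0.8))/3.2 = 54.
The subsidy must fill the gap: s = ps − pb = 54 − 31 = 23.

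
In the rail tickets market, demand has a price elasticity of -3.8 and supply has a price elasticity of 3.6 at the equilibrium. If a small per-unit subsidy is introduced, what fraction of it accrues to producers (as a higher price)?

For a small subsidy around the equilibrium, the benefit split depends on the relative slopes, which at a point are proportional to the elasticities.
Buyer share = εs/(εs + |εd|) = 3.6/(3.6 + 3.8) = 18/37; seller share = |εd|/(εs + |εd|) = 19/37.
So producers capture 19/37 of the subsidy.

Producer share = 19/37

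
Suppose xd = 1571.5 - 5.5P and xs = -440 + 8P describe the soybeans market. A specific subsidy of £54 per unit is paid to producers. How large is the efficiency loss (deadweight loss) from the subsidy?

Pre-subsidy: 1571.5 - 5.5P = -440 + 8P gives P* = 149, x* = 752.
With the subsidy, sellers receive Ps = Pb + 54 for each unit, where Pb is the price buyers pay.
Supply in terms of Pb becomes xs = -440 + 8(Pb + 54) = -8 + 8Pb. Setting this equal to demand: 1571.5 - 5.5Pb = -8 + 8Pb, so Pb = 117.
Sellers receive Ps = 117 + 54 = 171; x' = 1571.5 − 5.5·117 = 928.
The subsidy expands output by 928 − 752 = 176 past the efficient level; on those units the gap between marginal cost and willingness to pay runs from 0 up to 54.
DWL = ½ × 54 × 176 = 4752.

Deadweight loss = £4752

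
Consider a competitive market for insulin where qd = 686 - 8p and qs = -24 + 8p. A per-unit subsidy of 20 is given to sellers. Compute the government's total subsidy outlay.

Pre-subsidy: 686 - 8p = -24 + 8p gives p* = 44.375, q* = 331.
With the subsidy, sellers receive ps = pb + 20 for each unit, where pb is the price buyers pay.
Supply in terms of pb becomes qs = -24 + 8(pb + 20) = 136 + 8pb. Setting this equal to demand: 686 - 8pb = 136 + 8pb, so pb = 34.375.
Sellers receive ps = 34.375 + 20 = 54.375; q' = 686 − 8·34.375 = 411.
Government outlay = subsidy × quantity = 20 × 411 = 8220.

Government cost = 8220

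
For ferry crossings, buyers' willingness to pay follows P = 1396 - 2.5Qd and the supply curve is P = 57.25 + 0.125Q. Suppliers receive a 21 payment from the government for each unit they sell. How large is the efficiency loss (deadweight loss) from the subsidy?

Pre-subsidy: 1396 - 2.5Q = 57.25 + 0.125Q gives Q* = 510 and P* = 121.
With the subsidy, sellers receive Ps = Pb + 21 for each unit, where Pb is the price buyers pay.
On the curves, Pb = 1396 - 2.5Q and Ps = 57.25 + 0.125Q; the wedge Ps − Pb = 21 gives 57.25 + 0.125Q − (1396 - 2.5Q) = 21, so Q' = 518.
Then Pb = 1396 − 2.5·518 = 101 and Ps = 57.25 + 0.125·518 = 122.
The subsidy expands output by 518 − 510 = 8 past the efficient level; on those units the gap between marginal cost and willingness to pay runs from 0 up to 21.
DWL = ½ × 21 × 8 = 84.

Deadweight loss = 84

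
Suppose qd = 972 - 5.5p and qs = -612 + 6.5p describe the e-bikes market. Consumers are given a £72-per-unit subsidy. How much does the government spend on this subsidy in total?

Government cost = £33156

Pre-subsidy: 972 - 5.5p = -612 + 6.5p gives p* = 132, q* = 246.
With the rebate, buyers effectively pay pb = ps − 72, where ps is the price sellers receive.
Demand in terms of ps becomes qd = 972 − 5.5(ps − 72) = 1368 - 5.5ps. Setting this equal to supply: 1368 - 5.5ps = -612 + 6.5ps, so ps = 165.
Buyers pay pb = 165 − 72 = 93; q' = -612 + 6.5·165 = 460.5.
Government outlay = subsidy × quantity = 72 × 460.5 = 33156.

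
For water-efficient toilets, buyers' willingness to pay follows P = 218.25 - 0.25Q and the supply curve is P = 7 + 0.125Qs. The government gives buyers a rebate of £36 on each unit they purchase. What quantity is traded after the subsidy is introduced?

Pre-subsidy: 218.25 - 0.25Q = 7 + 0.125Q gives Q* = 1690/3 and P* = 929/12.
With the rebate, buyers effectively pay Pb = Ps − 36, where Ps is the price sellers receive.
On the curves, Pb = 218.25 - 0.25Q and Ps = 7 + 0.125Q; the wedge Ps − Pb = 36 gives 7 + 0.125Q − (218.25 - 0.25Q) = 36, so Q' = 1978/3.
Then Pb = 218.25 − 0.25·(1978/3) = 641/12 and Ps = 7 + 0.125·(1978/3) = 1073/12.

Q' = 1978/3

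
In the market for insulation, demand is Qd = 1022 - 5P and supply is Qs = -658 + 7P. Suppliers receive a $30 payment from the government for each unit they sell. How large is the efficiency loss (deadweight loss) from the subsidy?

Pre-subsidy: 1022 - 5P = -658 + 7P gives P* = 140, Q* = 322.
With the subsidy, sellers receive Ps = Pb + 30 for each unit, where Pb is the price buyers pay.
Supply in terms of Pb becomes Qs = -658 + 7(Pb + 30) = -448 + 7Pb. Setting this equal to demand: 1022 - 5Pb = -448 + 7Pb, so Pb = 122.5.
Sellers receive Ps = 122.5 + 30 = 152.5; Q' = 1022 − 5·122.5 = 409.5.
The subsidy expands output by 409.5 − 322 = 87.5 past the efficient level; on those units the gap between marginal cost and willingness to pay runs from 0 up to 30.
DWL = ½ × 30 × 87.5 = 1312.5.

Deadweight loss = $1312.5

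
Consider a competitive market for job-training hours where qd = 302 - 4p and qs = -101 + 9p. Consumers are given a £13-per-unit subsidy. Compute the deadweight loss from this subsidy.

Pre-subsidy: 302 - 4p = -101 + 9p gives p* = 31, q* = 178.
With the rebate, buyers effectively pay pb = ps − 13, where ps is the price sellers receive.
Demand in terms of ps becomes qd = 302 − 4(ps − 13) = 354 - 4ps. Setting this equal to supply: 354 - 4ps = -101 + 9ps, so ps = 35.
Buyers pay pb = 35 − 13 = 22; q' = -101 + 9·35 = 214.
The subsidy expands output by 214 − 178 = 36 past the efficient level; on those units the gap between marginal cost and willingness to pay runs from 0 up to 13.
DWL = ½ × 13 × 36 = 234.

Deadweight loss = £234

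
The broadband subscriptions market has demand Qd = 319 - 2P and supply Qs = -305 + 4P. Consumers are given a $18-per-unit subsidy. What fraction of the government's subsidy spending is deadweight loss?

DWL / government spending = 4/45

Pre-subsidy: 319 - 2P = -305 + 4P gives P* = 104, Q* = 111.
With the rebate, buyers effectively pay Pb = Ps − 18, where Ps is the price sellers receive.
Demand in terms of Ps becomes Qd = 319 − 2(Ps − 18) = 355 - 2Ps. Setting this equal to supply: 355 - 2Ps = -305 + 4Ps, so Ps = 110.
Buyers pay Pb = 110 − 18 = 92; Q' = -305 + 4·110 = 135.
ΔCS = ½(111 + 135)(104 − 92) = 1476; ΔPS = ½(111 + 135)(110 − 104) = 738.
Government spending = 18 × 135 = 2430.
DWL = ½ × 18 × (135 − 111) = 216; fraction = 216 / 2430 = 4/45.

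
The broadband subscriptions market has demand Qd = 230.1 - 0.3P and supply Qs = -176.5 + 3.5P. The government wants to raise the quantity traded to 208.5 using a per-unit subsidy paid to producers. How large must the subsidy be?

Required subsidy s = 38 per unit

At Q = 208.5, invert demand for the buyer price: Pb = (230.1 − 208.5)/0.3 = 72; invert supply for the seller price: Ps = (208.5 − (-176.5))/3.5 = 110.
The subsidy must fill the gap: s = Ps − Pb = 110 − 72 = 38.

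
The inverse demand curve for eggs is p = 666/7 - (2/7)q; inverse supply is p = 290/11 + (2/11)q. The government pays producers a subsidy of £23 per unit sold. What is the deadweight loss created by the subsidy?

Deadweight loss = 40733/72

Pre-subsidy: 666/7 - (2/7)q = 290/11 + (2/11)q gives q* = 1324/9 and p* = 478/9.
With the subsidy, sellers receive ps = pb + 23 for each unit, where pb is the price buyers pay.
On the curves, pb = 666/7 - (2/7)q and ps = 290/11 + (2/11)q; the wedge ps − pb = 23 gives 290/11 + (2/11)q − (666/7 - (2/7)q) = 23, so q' = 7067/36.
Then pb = 666/7 − (2/7)·(7067/36) = 703/18 and ps = 290/11 + (2/11)·(7067/36) = 1117/18.
The subsidy expands output by 7067/36 − 1324/9 = 1771/36 past the efficient level; on those units the gap between marginal cost and willingness to pay runs from 0 up to 23.
DWL = ½ × 23 × 1771/36 = 40733/72.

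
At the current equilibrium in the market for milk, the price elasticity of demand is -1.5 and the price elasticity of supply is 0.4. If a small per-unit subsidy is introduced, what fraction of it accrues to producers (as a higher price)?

Producer share = 15/19

For a small subsidy around the equilibrium, the benefit split depends on the relative slopes, which at a point are proportional to the elasticities.
Buyer share = εs/(εs + |εd|) = 0.4/(0.4 + 1.5) = 4/19; seller share = |εd|/(εs + |εd|) = 15/19.
So producers capture 15/19 of the subsidy.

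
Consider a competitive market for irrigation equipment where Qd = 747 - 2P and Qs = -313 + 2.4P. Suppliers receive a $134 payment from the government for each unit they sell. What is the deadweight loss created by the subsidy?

Pre-subsidy: 747 - 2P = -313 + 2.4P gives P* = 2650/11, Q* = 2917/11.
With the subsidy, sellers receive Ps = Pb + 134 for each unit, where Pb is the price buyers pay.
Supply in terms of Pb becomes Qs = -313 + 2.4(Pb + 134) = 8.6 + 2.4Pb. Setting this equal to demand: 747 - 2Pb = 8.6 + 2.4Pb, so Pb = 1846/11.
Sellers receive Ps = 1846/11 + 134 = 3320/11; Q' = 747 − 2·(1846/11) = 4525/11.
The subsidy expands output by 4525/11 − 2917/11 = 1608/11 past the efficient level; on those units the gap between marginal cost and willingness to pay runs from 0 up to 134.
DWL = ½ × 134 × 1608/11 = 107736/11.

Deadweight loss = 107736/11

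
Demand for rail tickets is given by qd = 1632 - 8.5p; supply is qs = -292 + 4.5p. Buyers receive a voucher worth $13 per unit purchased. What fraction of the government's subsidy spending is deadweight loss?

Pre-subsidy: 1632 - 8.5p = -292 + 4.5p gives p* = 148, q* = 374.
With the rebate, buyers effectively pay pb = ps − 13, where ps is the price sellers receive.
Demand in terms of ps becomes qd = 1632 − 8.5(ps − 13) = 1742.5 - 8.5ps. Setting this equal to supply: 1742.5 - 8.5ps = -292 + 4.5ps, so ps = 156.5.
Buyers pay pb = 156.5 − 13 = 143.5; q' = -292 + 4.5·156.5 = 412.25.
ΔCS = ½(374 + 412.25)(148 − 143.5) = 1769.0625; ΔPS = ½(374 + 412.25)(156.5 − 148) = 3341.5625.
Government spending = 13 × 412.25 = 5359.25.
DWL = ½ × 13 × (412.25 − 374) = 248.625; fraction = 248.625 / 5359.25 = 9/194.

DWL / government spending = 9/194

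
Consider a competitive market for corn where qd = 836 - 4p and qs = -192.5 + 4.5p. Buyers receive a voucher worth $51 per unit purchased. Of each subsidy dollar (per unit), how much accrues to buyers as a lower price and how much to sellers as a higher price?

Buyers gain $27 per unit; sellers gain $24 per unit

Pre-subsidy: 836 - 4p = -192.5 + 4.5p gives p* = 121, q* = 352.
With the rebate, buyers effectively pay pb = ps − 51, where ps is the price sellers receive.
Demand in terms of ps becomes qd = 836 − 4(ps − 51) = 1040 - 4ps. Setting this equal to supply: 1040 - 4ps = -192.5 + 4.5ps, so ps = 145.
Buyers pay pb = 145 − 51 = 94; q' = -192.5 + 4.5·145 = 460.
Buyers' price falls by p* − pb = 121 − 94 = 27; sellers' price rises by ps − p* = 145 − 121 = 24.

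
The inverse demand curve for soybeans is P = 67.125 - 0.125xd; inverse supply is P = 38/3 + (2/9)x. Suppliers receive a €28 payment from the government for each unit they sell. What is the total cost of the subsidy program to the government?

Government cost = €6649.44

Pre-subsidy: 67.125 - 0.125x = 38/3 + (2/9)x gives x* = 156.84 and P* = 47.52.
With the subsidy, sellers receive Ps = Pb + 28 for each unit, where Pb is the price buyers pay.
On the curves, Pb = 67.125 - 0.125x and Ps = 38/3 + (2/9)x; the wedge Ps − Pb = 28 gives 38/3 + (2/9)x − (67.125 - 0.125x) = 28, so x' = 237.48.
Then Pb = 67.125 − 0.125·237.48 = 37.44 and Ps = 38/3 + (2/9)·237.48 = 65.44.
Government outlay = subsidy × quantity = 28 × 237.48 = 6649.44.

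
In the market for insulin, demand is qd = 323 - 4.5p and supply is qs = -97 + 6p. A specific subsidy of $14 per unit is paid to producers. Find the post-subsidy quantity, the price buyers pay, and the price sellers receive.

q' = 179; buyers pay $32; sellers receive $46

Pre-subsidy: 323 - 4.5p = -97 + 6p gives p* = 40, q* = 143.
With the subsidy, sellers receive ps = pb + 14 for each unit, where pb is the price buyers pay.
Supply in terms of pb becomes qs = -97 + 6(pb + 14) = -13 + 6pb. Setting this equal to demand: 323 - 4.5pb = -13 + 6pb, so pb = 32.
Sellers receive ps = 32 + 14 = 46; q' = 323 − 4.5·32 = 179.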